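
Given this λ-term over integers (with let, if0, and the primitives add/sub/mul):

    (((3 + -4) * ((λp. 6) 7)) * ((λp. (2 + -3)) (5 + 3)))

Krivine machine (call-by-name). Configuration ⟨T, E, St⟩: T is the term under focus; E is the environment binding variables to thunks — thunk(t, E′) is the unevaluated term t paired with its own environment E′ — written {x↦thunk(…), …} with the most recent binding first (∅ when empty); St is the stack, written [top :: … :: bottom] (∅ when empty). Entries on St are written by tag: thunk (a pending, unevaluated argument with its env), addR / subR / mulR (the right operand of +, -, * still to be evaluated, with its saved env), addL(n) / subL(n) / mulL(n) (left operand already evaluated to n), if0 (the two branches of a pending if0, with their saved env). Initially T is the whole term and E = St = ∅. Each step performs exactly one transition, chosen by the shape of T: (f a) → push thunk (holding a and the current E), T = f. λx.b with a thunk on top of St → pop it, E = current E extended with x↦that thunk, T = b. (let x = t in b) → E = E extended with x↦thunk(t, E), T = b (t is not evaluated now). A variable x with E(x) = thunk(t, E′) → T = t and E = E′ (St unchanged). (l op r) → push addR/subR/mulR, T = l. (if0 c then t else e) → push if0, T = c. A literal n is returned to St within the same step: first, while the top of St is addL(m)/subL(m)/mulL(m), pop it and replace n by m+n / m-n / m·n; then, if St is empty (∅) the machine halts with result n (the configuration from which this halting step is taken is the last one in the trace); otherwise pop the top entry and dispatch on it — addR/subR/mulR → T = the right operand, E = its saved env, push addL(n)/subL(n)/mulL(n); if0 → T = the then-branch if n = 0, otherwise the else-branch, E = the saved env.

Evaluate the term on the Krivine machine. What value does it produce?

Answer: 6

Derivation:
[0] <T=(((3 + -4) * ((λp. 6) 7)) * ((λp. (2 + -3)) (5 + 3))), E=∅, St=∅>
[1] <T=((3 + -4) * ((λp. 6) 7)), E=∅, St=[mulR]>
[2] <T=(3 + -4), E=∅, St=[mulR :: mulR]>
[3] <T=3, E=∅, St=[addR :: mulR :: mulR]>
[4] <T=-4, E=∅, St=[addL(3) :: mulR :: mulR]>
[5] <T=((λp. 6) 7), E=∅, St=[mulL(-1) :: mulR]>
[6] <T=(λp. 6), E=∅, St=[thunk :: mulL(-1) :: mulR]>
[7] <T=6, E={p↦thunk(7, ∅)}, St=[mulL(-1) :: mulR]>
[8] <T=((λp. (2 + -3)) (5 + 3)), E=∅, St=[mulL(-6)]>
[9] <T=(λp. (2 + -3)), E=∅, St=[thunk :: mulL(-6)]>
[10] <T=(2 + -3), E={p↦thunk((5 + 3), ∅)}, St=[mulL(-6)]>
[11] <T=2, E={p↦thunk((5 + 3), ∅)}, St=[addR :: mulL(-6)]>
[12] <T=-3, E={p↦thunk((5 + 3), ∅)}, St=[addL(2) :: mulL(-6)]>
→ final value 6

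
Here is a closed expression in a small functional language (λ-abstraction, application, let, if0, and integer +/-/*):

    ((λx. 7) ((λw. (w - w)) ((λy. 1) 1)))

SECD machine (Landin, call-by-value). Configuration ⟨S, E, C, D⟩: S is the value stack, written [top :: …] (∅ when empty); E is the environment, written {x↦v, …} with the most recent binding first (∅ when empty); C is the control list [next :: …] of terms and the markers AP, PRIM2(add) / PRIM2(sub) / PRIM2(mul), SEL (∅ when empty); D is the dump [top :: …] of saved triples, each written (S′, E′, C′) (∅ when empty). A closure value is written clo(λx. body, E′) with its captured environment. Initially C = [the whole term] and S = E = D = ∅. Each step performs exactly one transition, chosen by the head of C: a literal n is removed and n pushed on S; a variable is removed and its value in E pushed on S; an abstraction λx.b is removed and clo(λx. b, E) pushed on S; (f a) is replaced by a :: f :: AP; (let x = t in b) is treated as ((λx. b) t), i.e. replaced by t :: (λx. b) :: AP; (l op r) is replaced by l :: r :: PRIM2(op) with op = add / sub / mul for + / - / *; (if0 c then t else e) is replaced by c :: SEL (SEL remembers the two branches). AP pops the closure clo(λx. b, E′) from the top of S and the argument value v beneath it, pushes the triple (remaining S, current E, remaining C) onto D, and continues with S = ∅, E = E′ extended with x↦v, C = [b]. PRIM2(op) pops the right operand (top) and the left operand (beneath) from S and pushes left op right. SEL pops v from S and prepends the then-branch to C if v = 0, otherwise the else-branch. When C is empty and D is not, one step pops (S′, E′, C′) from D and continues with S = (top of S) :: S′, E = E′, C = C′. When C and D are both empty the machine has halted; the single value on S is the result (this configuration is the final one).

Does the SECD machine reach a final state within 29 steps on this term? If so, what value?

step 0: ⟨S=∅; E=∅; C=[((λx. 7) ((λw. (w - w)) ((λy. 1) 1)))]; D=∅⟩
step 1: ⟨S=∅; E=∅; C=[((λw. (w - w)) ((λy. 1) 1)) :: (λx. 7) :: AP]; D=∅⟩
step 2: ⟨S=∅; E=∅; C=[((λy. 1) 1) :: (λw. (w - w)) :: AP :: (λx. 7) :: AP]; D=∅⟩
step 3: ⟨S=∅; E=∅; C=[1 :: (λy. 1) :: AP :: (λw. (w - w)) :: AP :: (λx. 7) :: AP]; D=∅⟩
step 4: ⟨S=[1]; E=∅; C=[(λy. 1) :: AP :: (λw. (w - w)) :: AP :: (λx. 7) :: AP]; D=∅⟩
step 5: ⟨S=[clo(λy. 1, ∅) :: 1]; E=∅; C=[AP :: (λw. (w - w)) :: AP :: (λx. 7) :: AP]; D=∅⟩
step 6: ⟨S=∅; E={y↦1}; C=[1]; D=[(∅, ∅, [(λw. (w - w)) :: AP :: (λx. 7) :: AP])]⟩
step 7: ⟨S=[1]; E={y↦1}; C=∅; D=[(∅, ∅, [(λw. (w - w)) :: AP :: (λx. 7) :: AP])]⟩
step 8: ⟨S=[1]; E=∅; C=[(λw. (w - w)) :: AP :: (λx. 7) :: AP]; D=∅⟩
step 9: ⟨S=[clo(λw. (w - w), ∅) :: 1]; E=∅; C=[AP :: (λx. 7) :: AP]; D=∅⟩
step 10: ⟨S=∅; E={w↦1}; C=[(w - w)]; D=[(∅, ∅, [(λx. 7) :: AP])]⟩
step 11: ⟨S=∅; E={w↦1}; C=[w :: w :: PRIM2(sub)]; D=[(∅, ∅, [(λx. 7) :: AP])]⟩
step 12: ⟨S=[1]; E={w↦1}; C=[w :: PRIM2(sub)]; D=[(∅, ∅, [(λx. 7) :: AP])]⟩
step 13: ⟨S=[1 :: 1]; E={w↦1}; C=[PRIM2(sub)]; D=[(∅, ∅, [(λx. 7) :: AP])]⟩
step 14: ⟨S=[0]; E={w↦1}; C=∅; D=[(∅, ∅, [(λx. 7) :: AP])]⟩
step 15: ⟨S=[0]; E=∅; C=[(λx. 7) :: AP]; D=∅⟩
step 16: ⟨S=[clo(λx. 7, ∅) :: 0]; E=∅; C=[AP]; D=∅⟩
step 17: ⟨S=∅; E={x↦0}; C=[7]; D=[(∅, ∅, ∅)]⟩
step 18: ⟨S=[7]; E={x↦0}; C=∅; D=[(∅, ∅, ∅)]⟩
step 19: ⟨S=[7]; E=∅; C=∅; D=∅⟩
→ final value 7

Answer: 7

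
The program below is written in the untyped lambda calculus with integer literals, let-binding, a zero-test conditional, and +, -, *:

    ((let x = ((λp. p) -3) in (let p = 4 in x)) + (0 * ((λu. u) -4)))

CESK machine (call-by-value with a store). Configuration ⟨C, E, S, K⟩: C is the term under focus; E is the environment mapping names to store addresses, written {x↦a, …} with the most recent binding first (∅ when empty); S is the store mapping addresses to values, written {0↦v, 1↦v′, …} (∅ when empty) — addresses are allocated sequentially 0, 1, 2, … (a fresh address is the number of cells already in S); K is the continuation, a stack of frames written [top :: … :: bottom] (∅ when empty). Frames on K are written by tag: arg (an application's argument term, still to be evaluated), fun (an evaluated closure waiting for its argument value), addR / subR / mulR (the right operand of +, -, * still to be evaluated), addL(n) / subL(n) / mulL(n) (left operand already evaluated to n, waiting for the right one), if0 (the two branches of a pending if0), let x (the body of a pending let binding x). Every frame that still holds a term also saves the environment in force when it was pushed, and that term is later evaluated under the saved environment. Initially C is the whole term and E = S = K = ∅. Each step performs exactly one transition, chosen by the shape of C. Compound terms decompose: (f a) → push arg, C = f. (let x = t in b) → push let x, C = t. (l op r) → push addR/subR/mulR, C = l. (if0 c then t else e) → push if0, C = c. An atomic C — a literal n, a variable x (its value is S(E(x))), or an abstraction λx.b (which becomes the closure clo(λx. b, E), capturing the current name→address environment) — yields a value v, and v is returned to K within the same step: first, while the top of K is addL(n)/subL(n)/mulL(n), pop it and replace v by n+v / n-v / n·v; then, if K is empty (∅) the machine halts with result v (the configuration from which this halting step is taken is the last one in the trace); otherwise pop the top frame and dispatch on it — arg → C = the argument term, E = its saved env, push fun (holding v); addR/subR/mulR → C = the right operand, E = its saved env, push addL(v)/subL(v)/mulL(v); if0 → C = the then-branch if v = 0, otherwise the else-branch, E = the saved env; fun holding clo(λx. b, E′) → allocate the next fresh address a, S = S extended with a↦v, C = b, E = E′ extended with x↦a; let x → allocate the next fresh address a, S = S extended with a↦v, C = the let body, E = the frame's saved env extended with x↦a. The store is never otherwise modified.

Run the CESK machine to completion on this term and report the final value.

Answer: -3

Execution trace:
step 0: ⟨C=((let x = ((λp. p) -3) in (let p = 4 in x)) + (0 * ((λu. u) -4))); E=∅; S=∅; K=∅⟩
step 1: ⟨C=(let x = ((λp. p) -3) in (let p = 4 in x)); E=∅; S=∅; K=[addR]⟩
step 2: ⟨C=((λp. p) -3); E=∅; S=∅; K=[let x :: addR]⟩
step 3: ⟨C=(λp. p); E=∅; S=∅; K=[arg :: let x :: addR]⟩
step 4: ⟨C=-3; E=∅; S=∅; K=[fun :: let x :: addR]⟩
step 5: ⟨C=p; E={p↦0}; S={0↦-3}; K=[let x :: addR]⟩
step 6: ⟨C=(let p = 4 in x); E={x↦1}; S={0↦-3, 1↦-3}; K=[addR]⟩
step 7: ⟨C=4; E={x↦1}; S={0↦-3, 1↦-3}; K=[let p :: addR]⟩
step 8: ⟨C=x; E={p↦2, x↦1}; S={0↦-3, 1↦-3, 2↦4}; K=[addR]⟩
step 9: ⟨C=(0 * ((λu. u) -4)); E=∅; S={0↦-3, 1↦-3, 2↦4}; K=[addL(-3)]⟩
step 10: ⟨C=0; E=∅; S={0↦-3, 1↦-3, 2↦4}; K=[mulR :: addL(-3)]⟩
step 11: ⟨C=((λu. u) -4); E=∅; S={0↦-3, 1↦-3, 2↦4}; K=[mulL(0) :: addL(-3)]⟩
step 12: ⟨C=(λu. u); E=∅; S={0↦-3, 1↦-3, 2↦4}; K=[arg :: mulL(0) :: addL(-3)]⟩
step 13: ⟨C=-4; E=∅; S={0↦-3, 1↦-3, 2↦4}; K=[fun :: mulL(0) :: addL(-3)]⟩
step 14: ⟨C=u; E={u↦3}; S={0↦-3, 1↦-3, 2↦4, 3↦-4}; K=[mulL(0) :: addL(-3)]⟩
→ final value -3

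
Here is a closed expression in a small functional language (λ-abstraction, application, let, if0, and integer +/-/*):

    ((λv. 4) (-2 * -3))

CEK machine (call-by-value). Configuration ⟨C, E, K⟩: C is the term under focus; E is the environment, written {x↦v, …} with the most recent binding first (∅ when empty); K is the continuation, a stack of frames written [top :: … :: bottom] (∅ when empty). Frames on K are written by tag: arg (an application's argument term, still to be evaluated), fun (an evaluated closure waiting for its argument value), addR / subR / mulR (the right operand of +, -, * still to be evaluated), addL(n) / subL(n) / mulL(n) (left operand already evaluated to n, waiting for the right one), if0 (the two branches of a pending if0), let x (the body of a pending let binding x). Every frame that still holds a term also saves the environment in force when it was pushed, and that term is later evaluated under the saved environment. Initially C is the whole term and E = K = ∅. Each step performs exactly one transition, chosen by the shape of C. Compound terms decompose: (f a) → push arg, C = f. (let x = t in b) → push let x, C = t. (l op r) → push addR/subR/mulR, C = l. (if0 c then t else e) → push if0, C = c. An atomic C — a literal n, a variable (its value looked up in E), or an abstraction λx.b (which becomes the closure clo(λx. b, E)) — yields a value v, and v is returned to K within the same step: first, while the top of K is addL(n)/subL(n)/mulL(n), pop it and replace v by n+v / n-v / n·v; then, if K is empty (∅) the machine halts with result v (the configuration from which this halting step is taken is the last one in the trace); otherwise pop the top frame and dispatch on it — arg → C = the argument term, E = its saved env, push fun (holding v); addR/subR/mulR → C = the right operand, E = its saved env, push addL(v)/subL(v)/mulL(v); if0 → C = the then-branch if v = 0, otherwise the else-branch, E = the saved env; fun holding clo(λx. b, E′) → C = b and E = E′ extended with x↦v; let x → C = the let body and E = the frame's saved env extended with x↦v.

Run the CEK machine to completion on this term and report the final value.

Answer: 4

Derivation:
step 0: ⟨C=((λv. 4) (-2 * -3)); E=∅; K=∅⟩
step 1: ⟨C=(λv. 4); E=∅; K=[arg]⟩
step 2: ⟨C=(-2 * -3); E=∅; K=[fun]⟩
step 3: ⟨C=-2; E=∅; K=[mulR :: fun]⟩
step 4: ⟨C=-3; E=∅; K=[mulL(-2) :: fun]⟩
step 5: ⟨C=4; E={v↦6}; K=∅⟩
→ final value 4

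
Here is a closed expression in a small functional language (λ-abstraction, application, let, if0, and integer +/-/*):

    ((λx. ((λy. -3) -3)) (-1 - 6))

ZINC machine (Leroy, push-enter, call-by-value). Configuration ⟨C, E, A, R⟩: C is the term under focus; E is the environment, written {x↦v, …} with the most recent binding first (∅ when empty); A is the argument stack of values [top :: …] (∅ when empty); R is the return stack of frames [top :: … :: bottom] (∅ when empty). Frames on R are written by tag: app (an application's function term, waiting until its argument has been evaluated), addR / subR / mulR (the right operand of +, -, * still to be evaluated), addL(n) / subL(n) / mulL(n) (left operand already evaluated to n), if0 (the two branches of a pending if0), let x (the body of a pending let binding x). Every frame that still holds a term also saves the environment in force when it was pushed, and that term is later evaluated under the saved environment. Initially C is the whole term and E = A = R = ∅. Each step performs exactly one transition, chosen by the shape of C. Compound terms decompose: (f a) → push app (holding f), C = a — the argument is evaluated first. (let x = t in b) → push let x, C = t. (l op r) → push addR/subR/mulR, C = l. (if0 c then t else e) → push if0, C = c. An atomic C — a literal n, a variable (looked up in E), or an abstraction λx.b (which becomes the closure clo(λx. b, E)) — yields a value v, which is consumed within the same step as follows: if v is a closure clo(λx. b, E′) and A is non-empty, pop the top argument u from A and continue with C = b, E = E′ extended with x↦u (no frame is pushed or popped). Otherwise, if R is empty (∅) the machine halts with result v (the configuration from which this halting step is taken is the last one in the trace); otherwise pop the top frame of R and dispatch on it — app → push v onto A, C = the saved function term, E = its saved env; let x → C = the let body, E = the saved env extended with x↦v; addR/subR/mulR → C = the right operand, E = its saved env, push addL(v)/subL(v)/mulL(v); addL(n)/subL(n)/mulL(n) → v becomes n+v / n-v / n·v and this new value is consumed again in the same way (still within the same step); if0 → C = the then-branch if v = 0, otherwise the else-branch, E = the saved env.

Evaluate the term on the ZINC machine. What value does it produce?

Answer: -3

Derivation:
step 0: <C=((λx. ((λy. -3) -3)) (-1 - 6)), E=∅, A=∅, R=∅>
step 1: <C=(-1 - 6), E=∅, A=∅, R=[app]>
step 2: <C=-1, E=∅, A=∅, R=[subR :: app]>
step 3: <C=6, E=∅, A=∅, R=[subL(-1) :: app]>
step 4: <C=(λx. ((λy. -3) -3)), E=∅, A=[-7], R=∅>
step 5: <C=((λy. -3) -3), E={x↦-7}, A=∅, R=∅>
step 6: <C=-3, E={x↦-7}, A=∅, R=[app]>
step 7: <C=(λy. -3), E={x↦-7}, A=[-3], R=∅>
step 8: <C=-3, E={y↦-3, x↦-7}, A=∅, R=∅>
→ final value -3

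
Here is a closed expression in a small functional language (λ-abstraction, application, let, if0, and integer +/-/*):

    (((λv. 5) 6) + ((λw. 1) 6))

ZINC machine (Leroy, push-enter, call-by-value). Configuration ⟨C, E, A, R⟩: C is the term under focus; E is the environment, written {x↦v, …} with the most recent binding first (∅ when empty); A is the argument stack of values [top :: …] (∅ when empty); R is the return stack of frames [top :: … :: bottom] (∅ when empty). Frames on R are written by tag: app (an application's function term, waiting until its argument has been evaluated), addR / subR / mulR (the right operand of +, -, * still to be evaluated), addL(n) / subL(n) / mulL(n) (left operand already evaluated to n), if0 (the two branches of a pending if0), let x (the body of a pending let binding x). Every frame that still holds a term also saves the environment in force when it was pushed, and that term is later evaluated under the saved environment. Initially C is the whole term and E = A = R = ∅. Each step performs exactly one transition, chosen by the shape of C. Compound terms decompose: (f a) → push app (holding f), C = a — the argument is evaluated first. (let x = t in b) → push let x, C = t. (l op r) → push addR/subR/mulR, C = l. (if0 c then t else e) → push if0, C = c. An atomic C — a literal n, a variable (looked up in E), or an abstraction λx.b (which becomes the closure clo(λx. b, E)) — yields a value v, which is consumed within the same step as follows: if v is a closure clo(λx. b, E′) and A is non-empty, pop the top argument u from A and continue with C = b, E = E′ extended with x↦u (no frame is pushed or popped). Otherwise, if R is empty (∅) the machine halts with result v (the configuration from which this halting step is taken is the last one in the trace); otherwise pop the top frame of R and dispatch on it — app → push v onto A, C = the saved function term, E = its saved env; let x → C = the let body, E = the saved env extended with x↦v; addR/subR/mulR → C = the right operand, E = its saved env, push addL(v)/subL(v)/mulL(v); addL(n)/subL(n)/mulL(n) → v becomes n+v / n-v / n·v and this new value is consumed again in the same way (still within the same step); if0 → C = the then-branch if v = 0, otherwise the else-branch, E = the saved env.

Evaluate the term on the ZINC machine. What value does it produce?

0. <C=(((λv. 5) 6) + ((λw. 1) 6)), E=∅, A=∅, R=∅>
1. <C=((λv. 5) 6), E=∅, A=∅, R=[addR]>
2. <C=6, E=∅, A=∅, R=[app :: addR]>
3. <C=(λv. 5), E=∅, A=[6], R=[addR]>
4. <C=5, E={v↦6}, A=∅, R=[addR]>
5. <C=((λw. 1) 6), E=∅, A=∅, R=[addL(5)]>
6. <C=6, E=∅, A=∅, R=[app :: addL(5)]>
7. <C=(λw. 1), E=∅, A=[6], R=[addL(5)]>
8. <C=1, E={w↦6}, A=∅, R=[addL(5)]>
→ final value 6

Answer: 6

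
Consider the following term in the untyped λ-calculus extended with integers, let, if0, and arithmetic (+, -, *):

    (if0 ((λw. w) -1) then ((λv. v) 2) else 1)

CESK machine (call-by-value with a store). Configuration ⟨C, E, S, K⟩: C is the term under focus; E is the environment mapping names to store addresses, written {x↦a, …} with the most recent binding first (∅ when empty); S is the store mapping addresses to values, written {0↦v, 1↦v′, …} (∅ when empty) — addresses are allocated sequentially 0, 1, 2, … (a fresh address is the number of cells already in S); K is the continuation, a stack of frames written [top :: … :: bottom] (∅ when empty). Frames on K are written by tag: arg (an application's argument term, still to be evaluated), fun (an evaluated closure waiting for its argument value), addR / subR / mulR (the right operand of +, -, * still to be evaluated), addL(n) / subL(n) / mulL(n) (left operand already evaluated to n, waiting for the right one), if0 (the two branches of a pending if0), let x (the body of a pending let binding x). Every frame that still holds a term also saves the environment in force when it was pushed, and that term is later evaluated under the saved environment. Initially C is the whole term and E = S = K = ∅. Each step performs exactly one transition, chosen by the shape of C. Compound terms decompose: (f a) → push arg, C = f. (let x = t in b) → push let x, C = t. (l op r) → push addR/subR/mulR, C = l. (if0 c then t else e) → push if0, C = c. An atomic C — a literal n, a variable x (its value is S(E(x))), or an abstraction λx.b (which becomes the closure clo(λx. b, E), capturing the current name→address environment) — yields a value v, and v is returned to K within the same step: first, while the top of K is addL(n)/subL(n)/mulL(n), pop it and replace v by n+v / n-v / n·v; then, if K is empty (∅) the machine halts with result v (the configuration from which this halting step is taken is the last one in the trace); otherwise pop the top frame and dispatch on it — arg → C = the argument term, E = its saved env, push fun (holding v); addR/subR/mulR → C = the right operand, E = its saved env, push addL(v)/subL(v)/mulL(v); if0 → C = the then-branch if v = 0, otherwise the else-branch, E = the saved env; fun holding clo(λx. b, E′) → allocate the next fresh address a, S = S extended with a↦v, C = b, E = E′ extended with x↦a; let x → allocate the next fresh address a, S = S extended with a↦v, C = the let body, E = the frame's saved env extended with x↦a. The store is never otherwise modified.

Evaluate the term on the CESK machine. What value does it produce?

Answer: 1

Execution trace:
t=0: [C=(if0 ((λw. w) -1) then ((λv. v) 2) else 1) | E=∅ | S=∅ | K=∅]
t=1: [C=((λw. w) -1) | E=∅ | S=∅ | K=[if0]]
t=2: [C=(λw. w) | E=∅ | S=∅ | K=[arg :: if0]]
t=3: [C=-1 | E=∅ | S=∅ | K=[fun :: if0]]
t=4: [C=w | E={w↦0} | S={0↦-1} | K=[if0]]
t=5: [C=1 | E=∅ | S={0↦-1} | K=∅]
→ final value 1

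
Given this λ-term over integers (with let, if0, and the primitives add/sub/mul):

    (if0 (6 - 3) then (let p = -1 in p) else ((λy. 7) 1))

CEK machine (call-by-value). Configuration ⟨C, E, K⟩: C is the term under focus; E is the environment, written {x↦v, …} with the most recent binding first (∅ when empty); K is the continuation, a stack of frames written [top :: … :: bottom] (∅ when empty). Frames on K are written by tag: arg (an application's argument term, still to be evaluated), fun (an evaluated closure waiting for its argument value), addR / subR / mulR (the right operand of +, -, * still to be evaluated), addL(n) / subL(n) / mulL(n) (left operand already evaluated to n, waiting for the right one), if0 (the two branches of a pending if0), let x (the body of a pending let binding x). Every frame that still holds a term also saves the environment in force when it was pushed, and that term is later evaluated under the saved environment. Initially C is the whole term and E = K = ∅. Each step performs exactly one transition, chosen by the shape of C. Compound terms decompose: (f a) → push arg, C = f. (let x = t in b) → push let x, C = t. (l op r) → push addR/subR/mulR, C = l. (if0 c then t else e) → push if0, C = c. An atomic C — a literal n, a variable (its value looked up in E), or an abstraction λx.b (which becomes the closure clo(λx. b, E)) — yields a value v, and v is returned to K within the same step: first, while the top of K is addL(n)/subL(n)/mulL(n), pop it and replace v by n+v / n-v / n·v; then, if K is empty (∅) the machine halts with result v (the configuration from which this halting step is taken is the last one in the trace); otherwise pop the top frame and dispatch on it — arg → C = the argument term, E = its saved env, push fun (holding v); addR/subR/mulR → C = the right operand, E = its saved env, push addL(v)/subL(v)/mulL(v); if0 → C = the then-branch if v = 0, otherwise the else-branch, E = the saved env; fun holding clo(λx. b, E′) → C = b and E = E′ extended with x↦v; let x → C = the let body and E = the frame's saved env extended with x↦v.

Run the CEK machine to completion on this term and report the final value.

t=0: [C=(if0 (6 - 3) then (let p = -1 in p) else ((λy. 7) 1)) | E=∅ | K=∅]
t=1: [C=(6 - 3) | E=∅ | K=[if0]]
t=2: [C=6 | E=∅ | K=[subR :: if0]]
t=3: [C=3 | E=∅ | K=[subL(6) :: if0]]
t=4: [C=((λy. 7) 1) | E=∅ | K=∅]
t=5: [C=(λy. 7) | E=∅ | K=[arg]]
t=6: [C=1 | E=∅ | K=[fun]]
t=7: [C=7 | E={y↦1} | K=∅]
→ final value 7

Answer: 7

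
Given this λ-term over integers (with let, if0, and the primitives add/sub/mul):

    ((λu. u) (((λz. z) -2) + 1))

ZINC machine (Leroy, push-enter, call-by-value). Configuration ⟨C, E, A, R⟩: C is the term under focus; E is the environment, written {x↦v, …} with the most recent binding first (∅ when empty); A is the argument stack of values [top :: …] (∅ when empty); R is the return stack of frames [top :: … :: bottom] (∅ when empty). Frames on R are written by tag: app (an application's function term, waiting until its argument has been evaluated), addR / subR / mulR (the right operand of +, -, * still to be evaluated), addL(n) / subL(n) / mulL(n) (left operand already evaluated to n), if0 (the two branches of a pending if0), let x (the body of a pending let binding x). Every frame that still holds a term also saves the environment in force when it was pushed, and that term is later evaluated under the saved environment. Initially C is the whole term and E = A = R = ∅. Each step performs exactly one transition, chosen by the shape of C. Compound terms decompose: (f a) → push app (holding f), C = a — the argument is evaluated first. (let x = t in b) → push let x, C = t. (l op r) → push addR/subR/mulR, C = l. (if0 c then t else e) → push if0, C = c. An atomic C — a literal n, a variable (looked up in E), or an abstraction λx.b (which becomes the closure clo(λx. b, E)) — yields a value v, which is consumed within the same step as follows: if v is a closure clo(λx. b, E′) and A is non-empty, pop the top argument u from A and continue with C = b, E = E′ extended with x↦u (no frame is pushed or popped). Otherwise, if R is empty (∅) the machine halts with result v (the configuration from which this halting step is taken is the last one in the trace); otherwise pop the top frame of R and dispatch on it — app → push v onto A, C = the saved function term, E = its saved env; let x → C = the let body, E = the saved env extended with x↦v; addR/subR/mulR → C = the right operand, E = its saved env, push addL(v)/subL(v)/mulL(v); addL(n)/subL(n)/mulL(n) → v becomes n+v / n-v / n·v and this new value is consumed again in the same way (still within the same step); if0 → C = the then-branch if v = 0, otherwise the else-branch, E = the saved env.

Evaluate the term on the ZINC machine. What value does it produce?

Answer: -1

Machine steps:
0. [C=((λu. u) (((λz. z) -2) + 1)) | E=∅ | A=∅ | R=∅]
1. [C=(((λz. z) -2) + 1) | E=∅ | A=∅ | R=[app]]
2. [C=((λz. z) -2) | E=∅ | A=∅ | R=[addR :: app]]
3. [C=-2 | E=∅ | A=∅ | R=[app :: addR :: app]]
4. [C=(λz. z) | E=∅ | A=[-2] | R=[addR :: app]]
5. [C=z | E={z↦-2} | A=∅ | R=[addR :: app]]
6. [C=1 | E=∅ | A=∅ | R=[addL(-2) :: app]]
7. [C=(λu. u) | E=∅ | A=[-1] | R=∅]
8. [C=u | E={u↦-1} | A=∅ | R=∅]
→ final value -1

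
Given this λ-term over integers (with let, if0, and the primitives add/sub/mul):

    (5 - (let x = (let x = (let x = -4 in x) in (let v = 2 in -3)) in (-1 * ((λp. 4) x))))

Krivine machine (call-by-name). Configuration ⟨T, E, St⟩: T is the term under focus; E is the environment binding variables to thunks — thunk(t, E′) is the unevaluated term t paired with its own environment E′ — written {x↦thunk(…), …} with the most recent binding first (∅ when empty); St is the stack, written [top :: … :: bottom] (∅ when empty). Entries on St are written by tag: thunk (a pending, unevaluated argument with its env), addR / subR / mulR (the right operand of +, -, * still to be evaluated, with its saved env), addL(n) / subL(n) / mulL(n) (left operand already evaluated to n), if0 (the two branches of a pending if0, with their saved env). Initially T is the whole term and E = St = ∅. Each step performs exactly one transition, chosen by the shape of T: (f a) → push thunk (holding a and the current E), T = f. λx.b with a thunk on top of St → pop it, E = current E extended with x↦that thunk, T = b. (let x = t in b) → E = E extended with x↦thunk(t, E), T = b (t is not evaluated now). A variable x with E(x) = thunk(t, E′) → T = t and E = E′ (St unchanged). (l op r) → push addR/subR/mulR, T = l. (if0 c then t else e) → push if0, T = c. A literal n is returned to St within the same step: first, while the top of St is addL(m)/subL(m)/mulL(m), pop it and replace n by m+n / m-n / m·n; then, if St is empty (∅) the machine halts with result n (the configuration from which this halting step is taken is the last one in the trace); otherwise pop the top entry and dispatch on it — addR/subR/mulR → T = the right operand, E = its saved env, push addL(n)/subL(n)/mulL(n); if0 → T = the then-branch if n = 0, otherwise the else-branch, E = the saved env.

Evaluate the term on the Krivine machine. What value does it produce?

0. [T=(5 - (let x = (let x = (let x = -4 in x) in (let v = 2 in -3)) in (-1 * ((λp. 4) x)))) | E=∅ | St=∅]
1. [T=5 | E=∅ | St=[subR]]
2. [T=(let x = (let x = (let x = -4 in x) in (let v = 2 in -3)) in (-1 * ((λp. 4) x))) | E=∅ | St=[subL(5)]]
3. [T=(-1 * ((λp. 4) x)) | E={x↦thunk((let x = (let x = -4 in x) in (let v = 2 in -3)), ∅)} | St=[subL(5)]]
4. [T=-1 | E={x↦thunk((let x = (let x = -4 in x) in (let v = 2 in -3)), ∅)} | St=[mulR :: subL(5)]]
5. [T=((λp. 4) x) | E={x↦thunk((let x = (let x = -4 in x) in (let v = 2 in -3)), ∅)} | St=[mulL(-1) :: subL(5)]]
6. [T=(λp. 4) | E={x↦thunk((let x = (let x = -4 in x) in (let v = 2 in -3)), ∅)} | St=[thunk :: mulL(-1) :: subL(5)]]
7. [T=4 | E={p↦thunk(x, {x↦thunk((let x = (let x = -4 in x) in (let v = 2 in -3)), ∅)}), x↦thunk((let x = (let x = -4 in x) in (let v = 2 in -3)), ∅)} | St=[mulL(-1) :: subL(5)]]
→ final value 9

Answer: 9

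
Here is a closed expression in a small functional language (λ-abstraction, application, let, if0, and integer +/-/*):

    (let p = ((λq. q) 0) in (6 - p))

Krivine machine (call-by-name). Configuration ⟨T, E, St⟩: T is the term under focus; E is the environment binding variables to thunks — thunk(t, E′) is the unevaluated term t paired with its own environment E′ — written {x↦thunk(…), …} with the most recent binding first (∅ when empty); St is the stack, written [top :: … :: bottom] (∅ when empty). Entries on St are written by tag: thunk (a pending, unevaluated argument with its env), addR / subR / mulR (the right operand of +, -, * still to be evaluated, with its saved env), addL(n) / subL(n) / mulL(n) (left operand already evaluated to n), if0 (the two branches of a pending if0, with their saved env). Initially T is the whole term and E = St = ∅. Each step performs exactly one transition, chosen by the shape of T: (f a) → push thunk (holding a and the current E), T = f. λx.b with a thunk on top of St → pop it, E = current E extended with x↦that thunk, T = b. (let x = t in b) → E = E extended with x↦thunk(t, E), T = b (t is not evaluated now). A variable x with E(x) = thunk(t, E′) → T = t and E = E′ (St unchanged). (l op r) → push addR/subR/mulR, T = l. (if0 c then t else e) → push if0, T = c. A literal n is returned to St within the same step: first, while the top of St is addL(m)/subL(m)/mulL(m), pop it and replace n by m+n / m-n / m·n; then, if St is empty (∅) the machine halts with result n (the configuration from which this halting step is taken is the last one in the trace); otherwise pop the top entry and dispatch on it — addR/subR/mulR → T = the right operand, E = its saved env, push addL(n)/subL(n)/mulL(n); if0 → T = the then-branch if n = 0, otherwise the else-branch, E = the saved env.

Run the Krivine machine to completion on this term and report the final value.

Answer: 6

Execution trace:
step 0: ⟨T=(let p = ((λq. q) 0) in (6 - p)); E=∅; St=∅⟩
step 1: ⟨T=(6 - p); E={p↦thunk(((λq. q) 0), ∅)}; St=∅⟩
step 2: ⟨T=6; E={p↦thunk(((λq. q) 0), ∅)}; St=[subR]⟩
step 3: ⟨T=p; E={p↦thunk(((λq. q) 0), ∅)}; St=[subL(6)]⟩
step 4: ⟨T=((λq. q) 0); E=∅; St=[subL(6)]⟩
step 5: ⟨T=(λq. q); E=∅; St=[thunk :: subL(6)]⟩
step 6: ⟨T=q; E={q↦thunk(0, ∅)}; St=[subL(6)]⟩
step 7: ⟨T=0; E=∅; St=[subL(6)]⟩
→ final value 6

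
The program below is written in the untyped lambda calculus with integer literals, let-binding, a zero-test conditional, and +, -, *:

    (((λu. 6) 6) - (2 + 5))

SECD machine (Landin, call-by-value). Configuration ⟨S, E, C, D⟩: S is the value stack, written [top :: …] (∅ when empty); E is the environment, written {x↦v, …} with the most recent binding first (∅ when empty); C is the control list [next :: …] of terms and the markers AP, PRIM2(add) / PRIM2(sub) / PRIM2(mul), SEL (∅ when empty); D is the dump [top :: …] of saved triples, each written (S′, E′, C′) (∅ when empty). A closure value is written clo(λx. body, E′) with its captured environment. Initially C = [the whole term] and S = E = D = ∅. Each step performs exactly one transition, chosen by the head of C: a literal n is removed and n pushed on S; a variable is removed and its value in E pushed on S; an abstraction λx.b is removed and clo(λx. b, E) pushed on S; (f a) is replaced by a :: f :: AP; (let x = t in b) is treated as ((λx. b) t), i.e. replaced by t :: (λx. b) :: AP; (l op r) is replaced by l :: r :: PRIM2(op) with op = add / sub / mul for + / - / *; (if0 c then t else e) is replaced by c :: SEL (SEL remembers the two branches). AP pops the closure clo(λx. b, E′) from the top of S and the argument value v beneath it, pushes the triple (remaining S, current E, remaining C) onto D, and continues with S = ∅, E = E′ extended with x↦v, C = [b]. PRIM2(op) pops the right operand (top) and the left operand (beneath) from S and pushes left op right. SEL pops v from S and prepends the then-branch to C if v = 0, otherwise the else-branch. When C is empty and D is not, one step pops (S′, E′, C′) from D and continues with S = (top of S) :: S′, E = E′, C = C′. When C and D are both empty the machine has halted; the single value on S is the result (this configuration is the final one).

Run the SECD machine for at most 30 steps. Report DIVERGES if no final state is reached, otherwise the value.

Answer: -1

Execution trace:
t=0: ⟨S=∅; E=∅; C=[(((λu. 6) 6) - (2 + 5))]; D=∅⟩
t=1: ⟨S=∅; E=∅; C=[((λu. 6) 6) :: (2 + 5) :: PRIM2(sub)]; D=∅⟩
t=2: ⟨S=∅; E=∅; C=[6 :: (λu. 6) :: AP :: (2 + 5) :: PRIM2(sub)]; D=∅⟩
t=3: ⟨S=[6]; E=∅; C=[(λu. 6) :: AP :: (2 + 5) :: PRIM2(sub)]; D=∅⟩
t=4: ⟨S=[clo(λu. 6, ∅) :: 6]; E=∅; C=[AP :: (2 + 5) :: PRIM2(sub)]; D=∅⟩
t=5: ⟨S=∅; E={u↦6}; C=[6]; D=[(∅, ∅, [(2 + 5) :: PRIM2(sub)])]⟩
t=6: ⟨S=[6]; E={u↦6}; C=∅; D=[(∅, ∅, [(2 + 5) :: PRIM2(sub)])]⟩
t=7: ⟨S=[6]; E=∅; C=[(2 + 5) :: PRIM2(sub)]; D=∅⟩
t=8: ⟨S=[6]; E=∅; C=[2 :: 5 :: PRIM2(add) :: PRIM2(sub)]; D=∅⟩
t=9: ⟨S=[2 :: 6]; E=∅; C=[5 :: PRIM2(add) :: PRIM2(sub)]; D=∅⟩
t=10: ⟨S=[5 :: 2 :: 6]; E=∅; C=[PRIM2(add) :: PRIM2(sub)]; D=∅⟩
t=11: ⟨S=[7 :: 6]; E=∅; C=[PRIM2(sub)]; D=∅⟩
t=12: ⟨S=[-1]; E=∅; C=∅; D=∅⟩
→ final value -1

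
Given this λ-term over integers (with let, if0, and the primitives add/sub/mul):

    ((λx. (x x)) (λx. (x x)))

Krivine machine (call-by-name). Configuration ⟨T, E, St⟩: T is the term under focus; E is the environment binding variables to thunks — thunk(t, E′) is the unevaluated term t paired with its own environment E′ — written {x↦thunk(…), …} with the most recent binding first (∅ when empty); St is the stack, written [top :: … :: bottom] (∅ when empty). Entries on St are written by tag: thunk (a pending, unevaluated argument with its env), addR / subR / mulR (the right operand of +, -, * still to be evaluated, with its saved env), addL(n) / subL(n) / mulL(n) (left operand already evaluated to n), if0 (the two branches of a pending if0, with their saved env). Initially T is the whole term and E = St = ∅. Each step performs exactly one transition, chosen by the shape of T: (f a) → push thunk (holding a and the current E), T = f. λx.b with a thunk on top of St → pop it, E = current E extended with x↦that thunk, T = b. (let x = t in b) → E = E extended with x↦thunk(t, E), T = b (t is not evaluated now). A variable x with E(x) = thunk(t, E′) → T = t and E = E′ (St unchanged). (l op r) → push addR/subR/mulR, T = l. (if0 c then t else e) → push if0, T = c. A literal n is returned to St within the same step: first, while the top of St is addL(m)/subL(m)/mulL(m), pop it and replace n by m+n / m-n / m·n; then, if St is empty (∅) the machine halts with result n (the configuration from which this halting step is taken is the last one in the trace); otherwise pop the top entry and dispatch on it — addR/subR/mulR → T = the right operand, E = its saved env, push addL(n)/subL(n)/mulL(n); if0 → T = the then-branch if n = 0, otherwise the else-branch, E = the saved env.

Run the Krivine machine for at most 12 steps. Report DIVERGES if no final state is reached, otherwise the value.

0. <T=((λx. (x x)) (λx. (x x))), E=∅, St=∅>
1. <T=(λx. (x x)), E=∅, St=[thunk]>
2. <T=(x x), E={x↦thunk((λx. (x x)), ∅)}, St=∅>
3. <T=x, E={x↦thunk((λx. (x x)), ∅)}, St=[thunk]>
4. <T=(λx. (x x)), E=∅, St=[thunk]>
5. <T=(x x), E={x↦thunk(x, {x↦thunk((λx. (x x)), ∅)})}, St=∅>
6. <T=x, E={x↦thunk(x, {x↦thunk((λx. (x x)), ∅)})}, St=[thunk]>
7. <T=x, E={x↦thunk((λx. (x x)), ∅)}, St=[thunk]>
8. <T=(λx. (x x)), E=∅, St=[thunk]>
9. <T=(x x), E={x↦thunk(x, {x↦thunk(x, {x↦thunk((λx. (x x)), ∅)})})}, St=∅>
10. <T=x, E={x↦thunk(x, {x↦thunk(x, {x↦thunk((λx. (x x)), ∅)})})}, St=[thunk]>
11. <T=x, E={x↦thunk(x, {x↦thunk((λx. (x x)), ∅)})}, St=[thunk]>
12. <T=x, E={x↦thunk((λx. (x x)), ∅)}, St=[thunk]>
→ 12 transitions taken and the configuration is still not final: no result within 12 steps

Answer: DIVERGES (no final state within 12 steps)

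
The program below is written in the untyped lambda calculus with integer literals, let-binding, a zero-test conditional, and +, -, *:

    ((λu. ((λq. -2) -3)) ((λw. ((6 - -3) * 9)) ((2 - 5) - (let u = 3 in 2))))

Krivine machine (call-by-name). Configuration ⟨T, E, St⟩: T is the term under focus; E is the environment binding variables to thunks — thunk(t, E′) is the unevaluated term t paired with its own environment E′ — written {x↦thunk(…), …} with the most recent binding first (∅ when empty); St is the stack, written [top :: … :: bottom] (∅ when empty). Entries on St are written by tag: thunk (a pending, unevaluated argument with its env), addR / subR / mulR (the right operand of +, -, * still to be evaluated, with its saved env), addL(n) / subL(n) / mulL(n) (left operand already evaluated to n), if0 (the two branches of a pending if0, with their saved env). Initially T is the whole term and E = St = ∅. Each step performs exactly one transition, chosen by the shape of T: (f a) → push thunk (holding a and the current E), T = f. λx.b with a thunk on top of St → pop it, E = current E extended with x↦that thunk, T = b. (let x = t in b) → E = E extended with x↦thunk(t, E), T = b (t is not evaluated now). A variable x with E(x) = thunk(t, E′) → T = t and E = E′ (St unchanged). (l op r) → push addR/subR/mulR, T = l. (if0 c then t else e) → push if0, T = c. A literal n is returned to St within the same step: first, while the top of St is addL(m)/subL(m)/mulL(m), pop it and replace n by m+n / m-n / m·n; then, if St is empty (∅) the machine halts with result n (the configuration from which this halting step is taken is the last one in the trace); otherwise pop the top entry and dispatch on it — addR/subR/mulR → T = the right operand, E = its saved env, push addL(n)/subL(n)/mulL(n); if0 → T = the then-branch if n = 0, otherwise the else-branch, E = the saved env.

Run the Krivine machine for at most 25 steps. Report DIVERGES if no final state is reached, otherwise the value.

step 0: [T=((λu. ((λq. -2) -3)) ((λw. ((6 - -3) * 9)) ((2 - 5) - (let u = 3 in 2)))) | E=∅ | St=∅]
step 1: [T=(λu. ((λq. -2) -3)) | E=∅ | St=[thunk]]
step 2: [T=((λq. -2) -3) | E={u↦thunk(((λw. ((6 - -3) * 9)) ((2 - 5) - (let u = 3 in 2))), ∅)} | St=∅]
step 3: [T=(λq. -2) | E={u↦thunk(((λw. ((6 - -3) * 9)) ((2 - 5) - (let u = 3 in 2))), ∅)} | St=[thunk]]
step 4: [T=-2 | E={q↦thunk(-3, {u↦thunk(((λw. ((6 - -3) * 9)) ((2 - 5) - (let u = 3 in 2))), ∅)}), u↦thunk(((λw. ((6 - -3) * 9)) ((2 - 5) - (let u = 3 in 2))), ∅)} | St=∅]
→ final value -2

Answer: -2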